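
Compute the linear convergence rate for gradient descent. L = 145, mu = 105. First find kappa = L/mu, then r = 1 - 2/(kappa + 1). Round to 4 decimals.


Step 1: Compute the condition number.
kappa = L/mu = 145/105 = 1.381
Step 2: Compute the convergence rate.
r = 1 - 2/(kappa + 1) = 1 - 2*mu/(L + mu) = (L - mu)/(L + mu) = 40/250 = 0.16


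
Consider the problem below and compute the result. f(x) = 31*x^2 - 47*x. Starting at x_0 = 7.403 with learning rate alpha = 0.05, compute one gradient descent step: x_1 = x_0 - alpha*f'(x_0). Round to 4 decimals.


We compute the gradient at x_0 and apply the update.
f'(x) = 62*x - 47
f'(7.403) = 62*7.403 - 47 = 411.986
x_1 = 7.403 - 0.05*411.986 = -13.1963


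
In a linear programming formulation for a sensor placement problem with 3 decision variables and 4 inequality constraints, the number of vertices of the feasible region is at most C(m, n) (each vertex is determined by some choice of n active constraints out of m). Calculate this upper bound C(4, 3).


Each vertex corresponds to some choice of n active constraints out of m, so the number of vertices is at most C(m, n) = m! / (n!(m-n)!).
m = 4, n = 3
Numerator: 4 * 3 * 2
Denominator: 3! = 6
C(4, 3) = 4


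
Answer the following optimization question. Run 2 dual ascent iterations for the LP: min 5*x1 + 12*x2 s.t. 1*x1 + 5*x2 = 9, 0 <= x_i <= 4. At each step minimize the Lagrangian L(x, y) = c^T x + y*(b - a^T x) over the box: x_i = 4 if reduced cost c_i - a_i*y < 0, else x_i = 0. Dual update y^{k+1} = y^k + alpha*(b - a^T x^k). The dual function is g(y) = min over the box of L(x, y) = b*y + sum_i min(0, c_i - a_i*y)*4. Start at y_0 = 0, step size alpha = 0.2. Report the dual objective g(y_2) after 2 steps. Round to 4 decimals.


Dual ascent for LP: min 5*x1 + 12*x2, 1*x1 + 5*x2 = 9, 0 <= x_i <= 4
Step 1: y^k = 0.0, reduced costs: (5.0, 12.0)
  x^k = (0.0, 0.0), subgradient = b - a^T x = 9.0
  y^{k+1} = 0.0 + 0.2*9.0 = 1.8
Step 2: y^k = 1.8, reduced costs: (3.2, 3.0)
  x^k = (0.0, 0.0), subgradient = b - a^T x = 9.0
  y^{k+1} = 1.8 + 0.2*9.0 = 3.6
Dual objective at y_2 = 3.6: reduced costs (1.4, -6.0), box minimizer x = (0.0, 4.0)
g(y_2) = b*y + (c1 - a1*y)*x1 + (c2 - a2*y)*x2 = 9*3.6 + 1.4*0.0 + (-6.0)*4.0 = 32.4 + 0.0 - 24.0 = 8.4


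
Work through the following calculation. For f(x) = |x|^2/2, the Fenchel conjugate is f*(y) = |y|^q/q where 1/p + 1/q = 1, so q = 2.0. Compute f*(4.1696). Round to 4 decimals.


The conjugate exponent q satisfies 1/p + 1/q = 1.
p = 2, so q = 2/(2 - 1) = 2.0
|y|^q = 4.1696^2.0 = 17.3856
f*(4.1696) = 17.3856 / 2.0 = 8.6928


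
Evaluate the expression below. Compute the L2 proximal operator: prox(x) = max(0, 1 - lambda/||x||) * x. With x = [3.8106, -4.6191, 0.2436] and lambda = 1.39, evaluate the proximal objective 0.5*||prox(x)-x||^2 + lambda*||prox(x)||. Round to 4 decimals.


Step 1: Compute ||x||.
||x|| = 5.993
Step 2: Compute scaling factor.
scale = max(0, 1 - 1.39/5.993) = 0.7681
Step 3: prox(x) = [2.9268, -3.5478, 0.1871]
||prox(x)|| = 4.603
Step 4: Proximal objective.
0.5*||prox-x||^2 = 0.9661
lambda*||prox|| = 6.3982
Total = 7.3642


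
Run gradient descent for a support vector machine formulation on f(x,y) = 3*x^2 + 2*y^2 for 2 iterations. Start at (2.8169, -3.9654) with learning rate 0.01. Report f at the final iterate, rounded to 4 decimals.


Gradient descent on f(x,y) = 3*x^2 + 2*y^2.
Starting point: (2.8169, -3.9654), alpha = 0.01
Step 1: grad_x = 2*3*2.8169 = 16.9014, grad_y = 2*2*-3.9654 = -15.8616
  x_1 = 2.8169 - 0.01*16.9014 = 2.6479
  y_1 = -3.9654 - 0.01*-15.8616 = -3.8068
Step 2: grad_x = 2*3*2.6479 = 15.8873, grad_y = 2*2*-3.8068 = -15.2271
  x_2 = 2.6479 - 0.01*15.8873 = 2.489
  y_2 = -3.8068 - 0.01*-15.2271 = -3.6545
f(2.489, -3.6545) = 3*2.489^2 + 2*(-3.6545)^2 = 45.2965


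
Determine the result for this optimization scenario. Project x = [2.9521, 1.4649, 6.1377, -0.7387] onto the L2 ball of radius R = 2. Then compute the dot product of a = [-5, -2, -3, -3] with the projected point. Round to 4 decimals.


Step 1: Compute ||x|| (intermediates to 6 decimals).
||x|| = sqrt(2.9521^2 + 1.4649^2 + 6.1377^2 + (-0.7387)^2) = 7.00556
Step 2: Project.
Since ||x|| > R, scale = R/||x|| = 2/7.00556 = 0.285488, proj(x) = scale * x
proj(x) = [0.842789, 0.418211, 1.75224, -0.21089]
Step 3: Dot product.
a^T * proj(x) = -5*0.842789 - 2*0.418211 - 3*1.75224 - 3*(-0.21089) = -9.6744


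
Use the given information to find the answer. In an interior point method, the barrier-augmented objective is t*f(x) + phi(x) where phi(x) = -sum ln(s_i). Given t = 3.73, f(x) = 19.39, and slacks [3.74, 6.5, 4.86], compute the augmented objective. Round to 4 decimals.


Step 1: Compute log-barrier.
ln values: [1.3191, 1.8718, 1.581]
phi = -(1.3191 + 1.8718 + 1.581) = -4.7719
Step 2: Compute augmented objective.
t*f(x) = 3.73*19.39 = 72.3247
Total = 72.3247 - 4.7719 = 67.5528


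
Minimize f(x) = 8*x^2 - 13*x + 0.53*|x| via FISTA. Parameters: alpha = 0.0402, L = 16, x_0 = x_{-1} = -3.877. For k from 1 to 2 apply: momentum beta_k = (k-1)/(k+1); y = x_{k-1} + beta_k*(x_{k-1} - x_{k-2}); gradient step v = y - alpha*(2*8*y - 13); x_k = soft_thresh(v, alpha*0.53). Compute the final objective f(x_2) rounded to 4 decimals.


FISTA on f(x) = 8*x^2 - 13*x + 0.53*|x|
L = 16, alpha = 0.0402
Iteration 1: beta = 0.0, y = -3.877 + 0.0*(-3.877 + 3.877) = -3.877
  grad(y) = -75.032, v = y - alpha*grad = -0.8607
  prox(v) = soft_thresh(-0.8607, 0.0213) = -0.8394
Iteration 2: beta = 0.3333, y = -0.8394 + 0.3333*(-0.8394 + 3.877) = 0.1731
  grad(y) = -10.23, v = y - alpha*grad = 0.5844
  prox(v) = soft_thresh(0.5844, 0.0213) = 0.5631
f(x_2) = 8*0.5631^2 - 13*0.5631 + 0.53*|0.5631| = -4.4851


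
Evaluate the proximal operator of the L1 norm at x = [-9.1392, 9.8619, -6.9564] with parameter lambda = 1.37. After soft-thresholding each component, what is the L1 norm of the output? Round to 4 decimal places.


Soft-thresholding with lambda = 1.37:
prox(-9.1392) = sign(-9.1392)*max(|-9.1392| - 1.37, 0) = -7.7692
prox(9.8619) = sign(9.8619)*max(|9.8619| - 1.37, 0) = 8.4919
prox(-6.9564) = sign(-6.9564)*max(|-6.9564| - 1.37, 0) = -5.5864
prox(x) = [-7.7692, 8.4919, -5.5864]
||prox(x)||_1 = 7.7692 + 8.4919 + 5.5864 = 21.8475


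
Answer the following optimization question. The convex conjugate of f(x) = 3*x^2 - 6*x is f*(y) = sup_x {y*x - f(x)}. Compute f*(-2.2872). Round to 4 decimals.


f*(y) = sup_x {y*x - a*x^2 - b*x} = sup_x {(y-b)*x - a*x^2}
FOC: (y - b) - 2a*x = 0 => x* = (y - b)/(2a)
x* = (-2.2872 + 6)/(2*3) = 0.6188
f*(-2.2872) = (y-b)^2/(4a) = (-2.2872 + 6)^2/(4*3)
= 13.7849/12 = 1.1487


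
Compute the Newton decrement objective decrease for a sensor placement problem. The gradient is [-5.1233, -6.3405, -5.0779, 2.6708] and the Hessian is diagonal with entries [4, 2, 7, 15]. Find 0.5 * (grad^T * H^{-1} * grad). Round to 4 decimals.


Step 1: H is diagonal, so H^(-1) * g = [-1.2808, -3.1703, -0.7254, 0.1781].
Step 2: g^T H^(-1) g = sum_i g_i^2 / H_ii
  = (-5.1233)^2/4 + (-6.3405)^2/2 + (-5.0779)^2/7 + (2.6708)^2/15
  = 6.5621 + 20.101 + 3.6836 + 0.4755 = 30.8221
Step 3: Objective decrease = 0.5 * g^T H^(-1) g = 15.4111


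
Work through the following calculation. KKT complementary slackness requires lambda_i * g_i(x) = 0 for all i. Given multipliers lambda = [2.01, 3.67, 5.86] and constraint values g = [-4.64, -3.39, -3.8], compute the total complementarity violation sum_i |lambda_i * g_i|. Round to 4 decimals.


KKT complementary slackness check:
lambda_1 * g_1 = 2.01 * -4.64 = -9.3264
lambda_2 * g_2 = 3.67 * -3.39 = -12.4413
lambda_3 * g_3 = 5.86 * -3.8 = -22.268
Total violation = 9.3264 + 12.4413 + 22.268 = 44.0357


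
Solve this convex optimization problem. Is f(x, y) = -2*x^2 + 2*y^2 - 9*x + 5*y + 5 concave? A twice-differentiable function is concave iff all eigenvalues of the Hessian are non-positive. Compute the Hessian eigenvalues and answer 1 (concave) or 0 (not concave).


The Hessian of f(x,y) = -2*x^2 + 2*y^2 - 9*x + 5*y + 5 is:
H = [[-4, 0], [0, 4]]
Trace = -4 + 4 = 0
Determinant = -4*4 - (0)^2 = -16
Discriminant = (0)^2 - 4*-16 = 64.0
Eigenvalues: lambda_1 = -4.0, lambda_2 = 4.0
The function is not concave.

0


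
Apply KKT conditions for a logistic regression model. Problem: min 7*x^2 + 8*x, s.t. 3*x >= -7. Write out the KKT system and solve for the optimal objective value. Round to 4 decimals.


Step 1: Try lambda = 0 (constraint inactive).
Stationarity: 2*7*x + 8 = 0
x* = -8/(2*7) = -4/7 = -0.5714 (rounded; the exact value -4/7 is used below)
Check constraint: 3*-0.5714 = -1.7142 >= -7 -- satisfied.
Step 2: Compute optimal value.
f(x*) = 7*(-4/7)^2 + 8*(-4/7) = -2.2857


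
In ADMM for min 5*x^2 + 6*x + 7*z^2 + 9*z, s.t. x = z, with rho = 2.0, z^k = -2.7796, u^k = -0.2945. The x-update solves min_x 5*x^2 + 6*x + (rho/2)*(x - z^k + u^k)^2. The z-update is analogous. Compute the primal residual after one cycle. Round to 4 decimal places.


ADMM iteration with rho = 2.0, z^k = -2.7796, u^k = -0.2945
Step 1: x-update.
Minimize 5*x^2 + 6*x + (2.0/2)*(x + 2.7796 - 0.2945)^2
FOC: (2*5 + 2.0)*x = -6 + 2.0*(-2.7796 + 0.2945)
x^{k+1} = -0.9142
Step 2: z-update.
Minimize 7*z^2 + 9*z + (2.0/2)*(-0.9142 - z - 0.2945)^2
FOC: (2*7 + 2.0)*z = -9 + 2.0*(-0.9142 - 0.2945)
z^{k+1} = -0.7136
Step 3: u-update.
u^{k+1} = -0.2945 - 0.9142 + 0.7136 = -0.4951
Step 4: Primal residual = |-0.9142 + 0.7136| = 0.2006


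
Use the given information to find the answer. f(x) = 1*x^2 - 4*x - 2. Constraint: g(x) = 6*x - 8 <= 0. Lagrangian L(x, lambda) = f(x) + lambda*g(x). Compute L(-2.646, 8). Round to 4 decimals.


Step 1: Evaluate f(x).
f(-2.646) = 1*(-2.646)^2 - 4*(-2.646) - 2 = 15.5853
Step 2: Evaluate g(x).
g(-2.646) = 6*-2.646 - 8 = -23.876
Step 3: Compute Lagrangian.
L = 15.5853 + 8*-23.876 = -175.4227


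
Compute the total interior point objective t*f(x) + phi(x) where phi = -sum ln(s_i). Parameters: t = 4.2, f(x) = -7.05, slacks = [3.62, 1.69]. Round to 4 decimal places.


Step 1: Compute log-barrier.
ln values: [1.2865, 0.5247]
phi = -(1.2865 + 0.5247) = -1.8112
Step 2: Compute augmented objective.
t*f(x) = 4.2*-7.05 = -29.61
Total = -29.61 - 1.8112 = -31.4212


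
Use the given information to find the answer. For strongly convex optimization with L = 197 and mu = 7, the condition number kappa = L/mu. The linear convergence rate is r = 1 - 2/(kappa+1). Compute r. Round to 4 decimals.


Step 1: Compute the condition number.
kappa = L/mu = 197/7 = 28.1429
Step 2: Compute the convergence rate.
r = 1 - 2/(kappa + 1) = 1 - 2*mu/(L + mu) = (L - mu)/(L + mu) = 190/204 = 0.9314


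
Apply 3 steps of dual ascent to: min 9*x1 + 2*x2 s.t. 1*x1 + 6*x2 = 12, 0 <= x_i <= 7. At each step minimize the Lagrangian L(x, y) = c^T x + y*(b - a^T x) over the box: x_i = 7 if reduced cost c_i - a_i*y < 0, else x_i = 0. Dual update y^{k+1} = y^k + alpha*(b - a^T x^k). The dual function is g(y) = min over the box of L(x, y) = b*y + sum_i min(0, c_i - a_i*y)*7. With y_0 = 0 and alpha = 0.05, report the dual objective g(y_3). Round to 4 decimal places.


Dual ascent for LP: min 9*x1 + 2*x2, 1*x1 + 6*x2 = 12, 0 <= x_i <= 7
Step 1: y^k = 0.0, reduced costs: (9.0, 2.0)
  x^k = (0.0, 0.0), subgradient = b - a^T x = 12.0
  y^{k+1} = 0.0 + 0.05*12.0 = 0.6
Step 2: y^k = 0.6, reduced costs: (8.4, -1.6)
  x^k = (0.0, 7.0), subgradient = b - a^T x = -30.0
  y^{k+1} = 0.6 + 0.05*-30.0 = -0.9
Step 3: y^k = -0.9, reduced costs: (9.9, 7.4)
  x^k = (0.0, 0.0), subgradient = b - a^T x = 12.0
  y^{k+1} = -0.9 + 0.05*12.0 = -0.3
Dual objective at y_3 = -0.3: reduced costs (9.3, 3.8), box minimizer x = (0.0, 0.0)
g(y_3) = b*y + (c1 - a1*y)*x1 + (c2 - a2*y)*x2 = 12*(-0.3) + 9.3*0.0 + 3.8*0.0 = -3.6 + 0.0 + 0.0 = -3.6


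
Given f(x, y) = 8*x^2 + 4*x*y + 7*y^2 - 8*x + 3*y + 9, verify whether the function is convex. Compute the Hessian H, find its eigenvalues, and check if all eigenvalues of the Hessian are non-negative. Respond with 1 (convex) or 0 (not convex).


The Hessian of f(x,y) = 8*x^2 + 4*x*y + 7*y^2 - 8*x + 3*y + 9 is:
H = [[16, 4], [4, 14]]
Trace = 16 + 14 = 30
Determinant = 16*14 - (4)^2 = 208
Discriminant = (30)^2 - 4*208 = 68.0
Eigenvalues: lambda_1 = 10.8769, lambda_2 = 19.1231
The function is convex.

1


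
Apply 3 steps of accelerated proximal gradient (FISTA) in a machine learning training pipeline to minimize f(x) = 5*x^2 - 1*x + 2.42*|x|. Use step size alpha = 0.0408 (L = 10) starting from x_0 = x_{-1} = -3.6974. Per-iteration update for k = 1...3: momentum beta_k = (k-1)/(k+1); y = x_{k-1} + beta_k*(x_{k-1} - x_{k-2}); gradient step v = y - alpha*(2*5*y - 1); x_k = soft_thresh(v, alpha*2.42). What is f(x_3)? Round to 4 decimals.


FISTA on f(x) = 5*x^2 - 1*x + 2.42*|x|
L = 10, alpha = 0.0408
Iteration 1: beta = 0.0, y = -3.6974 + 0.0*(-3.6974 + 3.6974) = -3.6974
  grad(y) = -37.974, v = y - alpha*grad = -2.1481
  prox(v) = soft_thresh(-2.1481, 0.0987) = -2.0493
Iteration 2: beta = 0.3333, y = -2.0493 + 0.3333*(-2.0493 + 3.6974) = -1.5
  grad(y) = -15.9997, v = y - alpha*grad = -0.8472
  prox(v) = soft_thresh(-0.8472, 0.0987) = -0.7484
Iteration 3: beta = 0.5, y = -0.7484 + 0.5*(-0.7484 + 2.0493) = -0.098
  grad(y) = -1.98, v = y - alpha*grad = -0.0172
  prox(v) = soft_thresh(-0.0172, 0.0987) = 0.0
f(x_3) = 5*0.0^2 - 1*0.0 + 2.42*|0.0| = 0.0


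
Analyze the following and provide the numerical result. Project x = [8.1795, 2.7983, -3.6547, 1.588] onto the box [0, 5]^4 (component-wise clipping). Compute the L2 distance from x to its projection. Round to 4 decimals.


Project each component onto [0, 5].
clip(8.1795) = 5.0, clip(2.7983) = 2.7983, clip(-3.6547) = 0.0, clip(1.588) = 1.588
Projection = [5.0, 2.7983, 0.0, 1.588]
Squared diffs: [10.1092, 0.0, 13.3568, 0.0]
Distance = sqrt(23.466) = 4.8442


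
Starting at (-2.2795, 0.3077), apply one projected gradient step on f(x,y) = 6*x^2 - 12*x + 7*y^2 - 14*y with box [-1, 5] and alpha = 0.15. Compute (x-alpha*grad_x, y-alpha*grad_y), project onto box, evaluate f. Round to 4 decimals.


Step 1: Compute gradient at (-2.2795, 0.3077).
grad_x = 2*6*-2.2795 - 12 = -39.354
grad_y = 2*7*0.3077 - 14 = -9.6922
Step 2: Gradient step.
x_raw = -2.2795 - 0.15*-39.354 = 3.6236
y_raw = 0.3077 - 0.15*-9.6922 = 1.7615
Step 3: Project onto [-1, 5].
x_proj = clip(3.6236) = 3.6236
y_proj = clip(1.7615) = 1.7615
Step 4: Evaluate f.
f(3.6236, 1.7615) = 32.3592


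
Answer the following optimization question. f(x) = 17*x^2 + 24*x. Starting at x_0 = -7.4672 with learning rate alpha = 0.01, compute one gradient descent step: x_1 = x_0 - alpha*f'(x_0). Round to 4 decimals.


We compute the gradient at x_0 and apply the update.
f'(x) = 34*x + 24
f'(-7.4672) = 34*-7.4672 + 24 = -229.8848
x_1 = -7.4672 - 0.01*-229.8848 = -5.1684


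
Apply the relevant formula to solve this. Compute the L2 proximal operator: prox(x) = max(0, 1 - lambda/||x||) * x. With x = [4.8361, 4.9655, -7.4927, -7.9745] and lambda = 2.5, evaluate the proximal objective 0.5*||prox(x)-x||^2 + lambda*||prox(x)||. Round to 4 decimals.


Step 1: Compute ||x||.
||x|| = 12.9529
Step 2: Compute scaling factor.
scale = max(0, 1 - 2.5/12.9529) = 0.807
Step 3: prox(x) = [3.9027, 4.0071, -6.0466, -6.4354]
||prox(x)|| = 10.4529
Step 4: Proximal objective.
0.5*||prox-x||^2 = 3.125
lambda*||prox|| = 26.1323
Total = 29.2572


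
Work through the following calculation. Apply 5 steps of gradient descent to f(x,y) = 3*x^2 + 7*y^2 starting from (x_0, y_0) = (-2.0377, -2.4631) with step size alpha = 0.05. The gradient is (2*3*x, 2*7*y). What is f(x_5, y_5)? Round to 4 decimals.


Gradient descent on f(x,y) = 3*x^2 + 7*y^2.
Starting point: (-2.0377, -2.4631), alpha = 0.05
Step 1: grad_x = 2*3*-2.0377 = -12.2262, grad_y = 2*7*-2.4631 = -34.4834
  x_1 = -2.0377 - 0.05*-12.2262 = -1.4264
  y_1 = -2.4631 - 0.05*-34.4834 = -0.7389
Step 2: grad_x = 2*3*-1.4264 = -8.5583, grad_y = 2*7*-0.7389 = -10.345
  x_2 = -1.4264 - 0.05*-8.5583 = -0.9985
  y_2 = -0.7389 - 0.05*-10.345 = -0.2217
Step 3: grad_x = 2*3*-0.9985 = -5.9908, grad_y = 2*7*-0.2217 = -3.1035
  x_3 = -0.9985 - 0.05*-5.9908 = -0.6989
  y_3 = -0.2217 - 0.05*-3.1035 = -0.0665
Step 4: grad_x = 2*3*-0.6989 = -4.1936, grad_y = 2*7*-0.0665 = -0.9311
  x_4 = -0.6989 - 0.05*-4.1936 = -0.4893
  y_4 = -0.0665 - 0.05*-0.9311 = -0.02
Step 5: grad_x = 2*3*-0.4893 = -2.9355, grad_y = 2*7*-0.02 = -0.2793
  x_5 = -0.4893 - 0.05*-2.9355 = -0.3425
  y_5 = -0.02 - 0.05*-0.2793 = -0.006
f(-0.3425, -0.006) = 3*(-0.3425)^2 + 7*(-0.006)^2 = 0.3521


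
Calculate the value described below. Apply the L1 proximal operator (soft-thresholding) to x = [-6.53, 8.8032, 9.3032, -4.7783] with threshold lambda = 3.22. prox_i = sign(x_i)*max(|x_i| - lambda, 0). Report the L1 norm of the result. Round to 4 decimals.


Soft-thresholding with lambda = 3.22:
prox(-6.53) = sign(-6.53)*max(|-6.53| - 3.22, 0) = -3.31
prox(8.8032) = sign(8.8032)*max(|8.8032| - 3.22, 0) = 5.5832
prox(9.3032) = sign(9.3032)*max(|9.3032| - 3.22, 0) = 6.0832
prox(-4.7783) = sign(-4.7783)*max(|-4.7783| - 3.22, 0) = -1.5583
prox(x) = [-3.31, 5.5832, 6.0832, -1.5583]
||prox(x)||_1 = 3.31 + 5.5832 + 6.0832 + 1.5583 = 16.5347


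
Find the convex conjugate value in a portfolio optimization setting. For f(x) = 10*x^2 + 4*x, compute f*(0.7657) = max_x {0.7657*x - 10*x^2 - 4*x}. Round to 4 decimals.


f*(y) = sup_x {y*x - a*x^2 - b*x} = sup_x {(y-b)*x - a*x^2}
FOC: (y - b) - 2a*x = 0 => x* = (y - b)/(2a)
x* = (0.7657 - 4)/(2*10) = -0.1617
f*(0.7657) = (y-b)^2/(4a) = (0.7657 - 4)^2/(4*10)
= 10.4607/40 = 0.2615


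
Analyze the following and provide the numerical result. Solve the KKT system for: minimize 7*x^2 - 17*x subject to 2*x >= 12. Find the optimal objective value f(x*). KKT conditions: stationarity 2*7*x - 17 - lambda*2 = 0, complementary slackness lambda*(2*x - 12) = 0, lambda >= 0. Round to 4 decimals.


Step 1: Try lambda = 0 (constraint inactive).
x_unc = 17/(2*7) = 1.2143
Check: 2*1.2143 = 2.4286 < 12 -- violated!
Step 2: Constraint must be active: 2*x = 12
x* = 12/2 = 6.0
lambda = (2*7*6.0 - 17)/2 = 33.5
Step 3: Compute optimal value.
f(x*) = 7*6.0^2 - 17*6.0 = 150.0


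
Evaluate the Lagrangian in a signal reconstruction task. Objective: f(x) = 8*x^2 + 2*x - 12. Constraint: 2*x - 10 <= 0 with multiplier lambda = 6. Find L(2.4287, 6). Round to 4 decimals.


Step 1: Evaluate f(x).
f(2.4287) = 8*2.4287^2 + 2*2.4287 - 12 = 40.0461
Step 2: Evaluate g(x).
g(2.4287) = 2*2.4287 - 10 = -5.1426
Step 3: Compute Lagrangian.
L = 40.0461 + 6*-5.1426 = 9.1905


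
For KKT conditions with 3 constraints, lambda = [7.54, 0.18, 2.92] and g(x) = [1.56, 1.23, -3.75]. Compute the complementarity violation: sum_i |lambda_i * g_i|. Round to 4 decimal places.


KKT complementary slackness check:
lambda_1 * g_1 = 7.54 * 1.56 = 11.7624
lambda_2 * g_2 = 0.18 * 1.23 = 0.2214
lambda_3 * g_3 = 2.92 * -3.75 = -10.95
Total violation = 11.7624 + 0.2214 + 10.95 = 22.9338


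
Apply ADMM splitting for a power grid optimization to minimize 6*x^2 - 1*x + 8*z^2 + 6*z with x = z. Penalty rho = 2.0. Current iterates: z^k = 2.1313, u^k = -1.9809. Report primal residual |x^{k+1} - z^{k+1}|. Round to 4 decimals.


ADMM iteration with rho = 2.0, z^k = 2.1313, u^k = -1.9809
Step 1: x-update.
Minimize 6*x^2 - 1*x + (2.0/2)*(x - 2.1313 - 1.9809)^2
FOC: (2*6 + 2.0)*x = 1 + 2.0*(2.1313 + 1.9809)
x^{k+1} = 0.6589
Step 2: z-update.
Minimize 8*z^2 + 6*z + (2.0/2)*(0.6589 - z - 1.9809)^2
FOC: (2*8 + 2.0)*z = -6 + 2.0*(0.6589 - 1.9809)
z^{k+1} = -0.4802
Step 3: u-update.
u^{k+1} = -1.9809 + 0.6589 + 0.4802 = -0.8418
Step 4: Primal residual = |0.6589 + 0.4802| = 1.1391


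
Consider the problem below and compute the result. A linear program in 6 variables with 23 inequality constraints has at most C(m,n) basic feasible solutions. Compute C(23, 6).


Each vertex corresponds to some choice of n active constraints out of m, so the number of vertices is at most C(m, n) = m! / (n!(m-n)!).
m = 23, n = 6
Numerator: 23 * 22 * 21 * 20 * 19 * 18
Denominator: 6! = 720
C(23, 6) = 100947


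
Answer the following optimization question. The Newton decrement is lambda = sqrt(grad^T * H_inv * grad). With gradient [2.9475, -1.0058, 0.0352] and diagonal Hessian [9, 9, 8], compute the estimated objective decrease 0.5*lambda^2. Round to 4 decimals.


Step 1: H is diagonal, so H^(-1) * g = [0.3275, -0.1118, 0.0044].
Step 2: g^T H^(-1) g = sum_i g_i^2 / H_ii
  = (2.9475)^2/9 + (-1.0058)^2/9 + (0.0352)^2/8
  = 0.9653 + 0.1124 + 0.0002 = 1.0779
Step 3: Objective decrease = 0.5 * g^T H^(-1) g = 0.5389


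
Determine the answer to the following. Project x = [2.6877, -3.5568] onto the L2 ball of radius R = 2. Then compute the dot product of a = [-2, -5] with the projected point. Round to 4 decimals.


Step 1: Compute ||x|| (intermediates to 6 decimals).
||x|| = sqrt(2.6877^2 + (-3.5568)^2) = 4.458089
Step 2: Project.
Since ||x|| > R, scale = R/||x|| = 2/4.458089 = 0.448623, proj(x) = scale * x
proj(x) = [1.205764, -1.595662]
Step 3: Dot product.
a^T * proj(x) = -2*1.205764 - 5*(-1.595662) = 5.5668


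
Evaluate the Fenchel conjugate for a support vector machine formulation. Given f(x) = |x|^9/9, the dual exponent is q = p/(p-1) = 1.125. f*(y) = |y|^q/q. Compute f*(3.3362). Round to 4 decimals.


The conjugate exponent q satisfies 1/p + 1/q = 1.
p = 9, so q = 9/(9 - 1) = 1.125
|y|^q = 3.3362^1.125 = 3.8785
f*(3.3362) = 3.8785 / 1.125 = 3.4475


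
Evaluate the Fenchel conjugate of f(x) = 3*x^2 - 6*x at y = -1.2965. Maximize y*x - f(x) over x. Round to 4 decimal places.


f*(y) = sup_x {y*x - a*x^2 - b*x} = sup_x {(y-b)*x - a*x^2}
FOC: (y - b) - 2a*x = 0 => x* = (y - b)/(2a)
x* = (-1.2965 + 6)/(2*3) = 0.7839
f*(-1.2965) = (y-b)^2/(4a) = (-1.2965 + 6)^2/(4*3)
= 22.1229/12 = 1.8436


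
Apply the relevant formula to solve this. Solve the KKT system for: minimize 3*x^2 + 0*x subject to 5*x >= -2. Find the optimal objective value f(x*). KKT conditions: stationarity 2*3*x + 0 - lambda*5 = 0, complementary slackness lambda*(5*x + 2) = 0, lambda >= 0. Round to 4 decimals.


Step 1: Try lambda = 0 (constraint inactive).
Stationarity: 2*3*x + 0 = 0
x* = 0/(2*3) = 0.0
Check constraint: 5*0.0 = 0.0 >= -2 -- satisfied.
Step 2: Compute optimal value.
f(x*) = 3*0.0^2 + 0*0.0 = 0.0


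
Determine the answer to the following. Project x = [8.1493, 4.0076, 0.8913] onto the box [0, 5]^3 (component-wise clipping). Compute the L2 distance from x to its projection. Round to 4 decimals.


Project each component onto [0, 5].
clip(8.1493) = 5.0, clip(4.0076) = 4.0076, clip(0.8913) = 0.8913
Projection = [5.0, 4.0076, 0.8913]
Squared diffs: [9.9181, 0.0, 0.0]
Distance = sqrt(9.9181) = 3.1493


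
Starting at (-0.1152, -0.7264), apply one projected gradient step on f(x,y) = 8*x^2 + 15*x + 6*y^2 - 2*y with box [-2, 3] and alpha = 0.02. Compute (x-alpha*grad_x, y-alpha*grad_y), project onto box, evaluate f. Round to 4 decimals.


Step 1: Compute gradient at (-0.1152, -0.7264).
grad_x = 2*8*-0.1152 + 15 = 13.1568
grad_y = 2*6*-0.7264 - 2 = -10.7168
Step 2: Gradient step.
x_raw = -0.1152 - 0.02*13.1568 = -0.3783
y_raw = -0.7264 - 0.02*-10.7168 = -0.5121
Step 3: Project onto [-2, 3].
x_proj = clip(-0.3783) = -0.3783
y_proj = clip(-0.5121) = -0.5121
Step 4: Evaluate f.
f(-0.3783, -0.5121) = -1.9325


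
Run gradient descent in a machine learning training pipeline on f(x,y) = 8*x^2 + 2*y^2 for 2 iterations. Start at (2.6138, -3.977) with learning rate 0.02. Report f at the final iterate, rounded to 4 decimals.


Gradient descent on f(x,y) = 8*x^2 + 2*y^2.
Starting point: (2.6138, -3.977), alpha = 0.02
Step 1: grad_x = 2*8*2.6138 = 41.8208, grad_y = 2*2*-3.977 = -15.908
  x_1 = 2.6138 - 0.02*41.8208 = 1.7774
  y_1 = -3.977 - 0.02*-15.908 = -3.6588
Step 2: grad_x = 2*8*1.7774 = 28.4381, grad_y = 2*2*-3.6588 = -14.6354
  x_2 = 1.7774 - 0.02*28.4381 = 1.2086
  y_2 = -3.6588 - 0.02*-14.6354 = -3.3661
f(1.2086, -3.3661) = 8*1.2086^2 + 2*(-3.3661)^2 = 34.3478


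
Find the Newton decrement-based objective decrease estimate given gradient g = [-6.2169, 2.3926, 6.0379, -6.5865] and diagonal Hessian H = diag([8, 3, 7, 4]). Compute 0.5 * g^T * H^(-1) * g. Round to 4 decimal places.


Step 1: H is diagonal, so H^(-1) * g = [-0.7771, 0.7975, 0.8626, -1.6466].
Step 2: g^T H^(-1) g = sum_i g_i^2 / H_ii
  = (-6.2169)^2/8 + (2.3926)^2/3 + (6.0379)^2/7 + (-6.5865)^2/4
  = 4.8312 + 1.9082 + 5.208 + 10.8455 = 22.7929
Step 3: Objective decrease = 0.5 * g^T H^(-1) g = 11.3965


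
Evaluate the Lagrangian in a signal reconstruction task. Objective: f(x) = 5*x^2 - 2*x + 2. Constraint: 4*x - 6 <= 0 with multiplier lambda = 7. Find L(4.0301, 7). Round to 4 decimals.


Step 1: Evaluate f(x).
f(4.0301) = 5*4.0301^2 - 2*4.0301 + 2 = 75.1483
Step 2: Evaluate g(x).
g(4.0301) = 4*4.0301 - 6 = 10.1204
Step 3: Compute Lagrangian.
L = 75.1483 + 7*10.1204 = 145.9911


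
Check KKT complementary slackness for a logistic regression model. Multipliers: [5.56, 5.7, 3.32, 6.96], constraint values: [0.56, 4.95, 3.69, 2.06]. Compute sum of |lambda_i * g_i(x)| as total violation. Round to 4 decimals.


KKT complementary slackness check:
lambda_1 * g_1 = 5.56 * 0.56 = 3.1136
lambda_2 * g_2 = 5.7 * 4.95 = 28.215
lambda_3 * g_3 = 3.32 * 3.69 = 12.2508
lambda_4 * g_4 = 6.96 * 2.06 = 14.3376
Total violation = 3.1136 + 28.215 + 12.2508 + 14.3376 = 57.917


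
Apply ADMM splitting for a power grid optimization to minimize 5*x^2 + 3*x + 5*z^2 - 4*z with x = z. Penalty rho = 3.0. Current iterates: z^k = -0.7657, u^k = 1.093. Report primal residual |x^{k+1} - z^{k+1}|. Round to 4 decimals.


ADMM iteration with rho = 3.0, z^k = -0.7657, u^k = 1.093
Step 1: x-update.
Minimize 5*x^2 + 3*x + (3.0/2)*(x + 0.7657 + 1.093)^2
FOC: (2*5 + 3.0)*x = -3 + 3.0*(-0.7657 - 1.093)
x^{k+1} = -0.6597
Step 2: z-update.
Minimize 5*z^2 - 4*z + (3.0/2)*(-0.6597 - z + 1.093)^2
FOC: (2*5 + 3.0)*z = 4 + 3.0*(-0.6597 + 1.093)
z^{k+1} = 0.4077
Step 3: u-update.
u^{k+1} = 1.093 - 0.6597 - 0.4077 = 0.0256
Step 4: Primal residual = |-0.6597 - 0.4077| = 1.0674


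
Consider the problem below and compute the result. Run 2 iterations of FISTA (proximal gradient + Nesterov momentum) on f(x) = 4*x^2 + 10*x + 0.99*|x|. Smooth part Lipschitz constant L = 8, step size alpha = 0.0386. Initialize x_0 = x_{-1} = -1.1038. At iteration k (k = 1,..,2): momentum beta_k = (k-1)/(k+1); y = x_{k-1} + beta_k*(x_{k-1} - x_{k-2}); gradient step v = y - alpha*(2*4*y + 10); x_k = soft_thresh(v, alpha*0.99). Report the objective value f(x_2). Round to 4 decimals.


FISTA on f(x) = 4*x^2 + 10*x + 0.99*|x|
L = 8, alpha = 0.0386
Iteration 1: beta = 0.0, y = -1.1038 + 0.0*(-1.1038 + 1.1038) = -1.1038
  grad(y) = 1.1696, v = y - alpha*grad = -1.1489
  prox(v) = soft_thresh(-1.1489, 0.0382) = -1.1107
Iteration 2: beta = 0.3333, y = -1.1107 + 0.3333*(-1.1107 + 1.1038) = -1.113
  grad(y) = 1.0957, v = y - alpha*grad = -1.1553
  prox(v) = soft_thresh(-1.1553, 0.0382) = -1.1171
f(x_2) = 4*(-1.1171)^2 + 10*(-1.1171) + 0.99*|-1.1171| = -5.0734


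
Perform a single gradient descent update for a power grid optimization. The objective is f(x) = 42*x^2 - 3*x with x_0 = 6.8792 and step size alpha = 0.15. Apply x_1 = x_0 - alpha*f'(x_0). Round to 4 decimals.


We compute the gradient at x_0 and apply the update.
f'(x) = 84*x - 3
f'(6.8792) = 84*6.8792 - 3 = 574.8528
x_1 = 6.8792 - 0.15*574.8528 = -79.3487


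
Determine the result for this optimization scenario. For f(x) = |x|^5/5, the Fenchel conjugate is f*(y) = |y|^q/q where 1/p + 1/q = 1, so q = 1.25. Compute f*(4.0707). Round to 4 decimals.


The conjugate exponent q satisfies 1/p + 1/q = 1.
p = 5, so q = 5/(5 - 1) = 1.25
|y|^q = 4.0707^1.25 = 5.7821
f*(4.0707) = 5.7821 / 1.25 = 4.6257


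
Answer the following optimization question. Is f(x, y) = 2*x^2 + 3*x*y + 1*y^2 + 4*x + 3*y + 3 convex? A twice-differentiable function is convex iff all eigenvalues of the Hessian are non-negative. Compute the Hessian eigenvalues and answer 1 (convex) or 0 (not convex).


The Hessian of f(x,y) = 2*x^2 + 3*x*y + 1*y^2 + 4*x + 3*y + 3 is:
H = [[4, 3], [3, 2]]
Trace = 4 + 2 = 6
Determinant = 4*2 - (3)^2 = -1
Discriminant = (6)^2 - 4*-1 = 40.0
Eigenvalues: lambda_1 = -0.1623, lambda_2 = 6.1623
The function is not convex.

0


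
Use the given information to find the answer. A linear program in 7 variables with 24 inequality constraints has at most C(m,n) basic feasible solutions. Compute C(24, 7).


Each vertex corresponds to some choice of n active constraints out of m, so the number of vertices is at most C(m, n) = m! / (n!(m-n)!).
m = 24, n = 7
Numerator: 24 * 23 * 22 * 21 * 20 * 19 * 18
Denominator: 7! = 5040
C(24, 7) = 346104


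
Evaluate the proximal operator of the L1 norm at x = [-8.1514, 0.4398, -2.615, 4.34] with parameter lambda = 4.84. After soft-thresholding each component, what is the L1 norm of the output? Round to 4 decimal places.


Soft-thresholding with lambda = 4.84:
prox(-8.1514) = sign(-8.1514)*max(|-8.1514| - 4.84, 0) = -3.3114
prox(0.4398) = sign(0.4398)*max(|0.4398| - 4.84, 0) = 0.0
prox(-2.615) = sign(-2.615)*max(|-2.615| - 4.84, 0) = 0.0
prox(4.34) = sign(4.34)*max(|4.34| - 4.84, 0) = 0.0
prox(x) = [-3.3114, 0.0, 0.0, 0.0]
||prox(x)||_1 = 3.3114 + 0.0 + 0.0 + 0.0 = 3.3114


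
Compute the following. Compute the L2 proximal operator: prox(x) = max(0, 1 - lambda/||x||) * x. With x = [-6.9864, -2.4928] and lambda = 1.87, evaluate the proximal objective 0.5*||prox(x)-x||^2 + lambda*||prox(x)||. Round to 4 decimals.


Step 1: Compute ||x||.
||x|| = 7.4178
Step 2: Compute scaling factor.
scale = max(0, 1 - 1.87/7.4178) = 0.7479
Step 3: prox(x) = [-5.2252, -1.8644]
||prox(x)|| = 5.5478
Step 4: Proximal objective.
0.5*||prox-x||^2 = 1.7485
lambda*||prox|| = 10.3744
Total = 12.1228


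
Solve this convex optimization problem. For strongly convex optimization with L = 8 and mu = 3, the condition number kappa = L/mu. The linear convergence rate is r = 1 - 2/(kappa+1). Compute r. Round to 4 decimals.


Step 1: Compute the condition number.
kappa = L/mu = 8/3 = 2.6667
Step 2: Compute the convergence rate.
r = 1 - 2/(kappa + 1) = 1 - 2*mu/(L + mu) = (L - mu)/(L + mu) = 5/11 = 0.4545


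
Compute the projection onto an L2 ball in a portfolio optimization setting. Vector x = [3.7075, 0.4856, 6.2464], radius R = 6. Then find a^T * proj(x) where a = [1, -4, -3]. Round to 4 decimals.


Step 1: Compute ||x|| (intermediates to 6 decimals).
||x|| = sqrt(3.7075^2 + 0.4856^2 + 6.2464^2) = 7.280033
Step 2: Project.
Since ||x|| > R, scale = R/||x|| = 6/7.280033 = 0.824172, proj(x) = scale * x
proj(x) = [3.055618, 0.400218, 5.148108]
Step 3: Dot product.
a^T * proj(x) = 1*3.055618 - 4*0.400218 - 3*5.148108 = -13.9896


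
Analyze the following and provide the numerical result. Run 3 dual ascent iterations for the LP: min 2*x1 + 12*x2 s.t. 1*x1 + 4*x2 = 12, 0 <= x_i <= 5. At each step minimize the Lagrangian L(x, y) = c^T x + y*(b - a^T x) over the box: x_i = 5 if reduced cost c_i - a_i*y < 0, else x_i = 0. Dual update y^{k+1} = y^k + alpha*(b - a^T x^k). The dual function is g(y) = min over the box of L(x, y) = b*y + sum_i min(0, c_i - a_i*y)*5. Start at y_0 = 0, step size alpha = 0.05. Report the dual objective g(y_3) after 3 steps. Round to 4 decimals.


Dual ascent for LP: min 2*x1 + 12*x2, 1*x1 + 4*x2 = 12, 0 <= x_i <= 5
Step 1: y^k = 0.0, reduced costs: (2.0, 12.0)
  x^k = (0.0, 0.0), subgradient = b - a^T x = 12.0
  y^{k+1} = 0.0 + 0.05*12.0 = 0.6
Step 2: y^k = 0.6, reduced costs: (1.4, 9.6)
  x^k = (0.0, 0.0), subgradient = b - a^T x = 12.0
  y^{k+1} = 0.6 + 0.05*12.0 = 1.2
Step 3: y^k = 1.2, reduced costs: (0.8, 7.2)
  x^k = (0.0, 0.0), subgradient = b - a^T x = 12.0
  y^{k+1} = 1.2 + 0.05*12.0 = 1.8
Dual objective at y_3 = 1.8: reduced costs (0.2, 4.8), box minimizer x = (0.0, 0.0)
g(y_3) = b*y + (c1 - a1*y)*x1 + (c2 - a2*y)*x2 = 12*1.8 + 0.2*0.0 + 4.8*0.0 = 21.6 + 0.0 + 0.0 = 21.6


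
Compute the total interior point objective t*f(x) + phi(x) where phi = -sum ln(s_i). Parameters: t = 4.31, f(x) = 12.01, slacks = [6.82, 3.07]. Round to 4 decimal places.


Step 1: Compute log-barrier.
ln values: [1.9199, 1.1217]
phi = -(1.9199 + 1.1217) = -3.0415
Step 2: Compute augmented objective.
t*f(x) = 4.31*12.01 = 51.7631
Total = 51.7631 - 3.0415 = 48.7216


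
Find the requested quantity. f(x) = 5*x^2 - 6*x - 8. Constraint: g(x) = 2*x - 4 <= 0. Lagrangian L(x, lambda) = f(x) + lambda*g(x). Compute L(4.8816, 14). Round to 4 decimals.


Step 1: Evaluate f(x).
f(4.8816) = 5*4.8816^2 - 6*4.8816 - 8 = 81.8605
Step 2: Evaluate g(x).
g(4.8816) = 2*4.8816 - 4 = 5.7632
Step 3: Compute Lagrangian.
L = 81.8605 + 14*5.7632 = 162.5453


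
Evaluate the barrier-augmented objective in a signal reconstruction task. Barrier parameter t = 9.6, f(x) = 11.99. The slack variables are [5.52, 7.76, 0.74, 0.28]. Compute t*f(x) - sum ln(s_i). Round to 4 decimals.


Step 1: Compute log-barrier.
ln values: [1.7084, 2.049, -0.3011, -1.273]
phi = -(1.7084 + 2.049 - 0.3011 - 1.273) = -2.1833
Step 2: Compute augmented objective.
t*f(x) = 9.6*11.99 = 115.104
Total = 115.104 - 2.1833 = 112.9207


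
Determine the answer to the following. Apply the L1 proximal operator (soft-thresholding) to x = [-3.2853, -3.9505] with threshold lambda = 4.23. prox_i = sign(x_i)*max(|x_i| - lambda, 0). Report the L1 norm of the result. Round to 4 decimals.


Soft-thresholding with lambda = 4.23:
prox(-3.2853) = sign(-3.2853)*max(|-3.2853| - 4.23, 0) = 0.0
prox(-3.9505) = sign(-3.9505)*max(|-3.9505| - 4.23, 0) = 0.0
prox(x) = [0.0, 0.0]
||prox(x)||_1 = 0.0 + 0.0 = 0.0


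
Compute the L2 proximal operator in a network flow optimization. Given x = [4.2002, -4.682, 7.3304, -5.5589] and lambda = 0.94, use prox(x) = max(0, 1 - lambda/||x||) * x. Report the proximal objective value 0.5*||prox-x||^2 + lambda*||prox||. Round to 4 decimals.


Step 1: Compute ||x||.
||x|| = 11.1445
Step 2: Compute scaling factor.
scale = max(0, 1 - 0.94/11.1445) = 0.9157
Step 3: prox(x) = [3.8459, -4.2871, 6.7121, -5.09]
||prox(x)|| = 10.2045
Step 4: Proximal objective.
0.5*||prox-x||^2 = 0.4418
lambda*||prox|| = 9.5922
Total = 10.034


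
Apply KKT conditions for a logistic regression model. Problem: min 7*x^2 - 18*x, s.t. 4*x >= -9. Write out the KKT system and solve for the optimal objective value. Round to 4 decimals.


Step 1: Try lambda = 0 (constraint inactive).
Stationarity: 2*7*x - 18 = 0
x* = 18/(2*7) = 9/7 = 1.2857 (rounded; the exact value 9/7 is used below)
Check constraint: 4*1.2857 = 5.1428 >= -9 -- satisfied.
Step 2: Compute optimal value.
f(x*) = 7*(9/7)^2 - 18*(9/7) = -11.5714


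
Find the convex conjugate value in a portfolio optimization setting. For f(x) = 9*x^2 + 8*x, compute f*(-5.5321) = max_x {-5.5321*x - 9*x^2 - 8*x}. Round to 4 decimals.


f*(y) = sup_x {y*x - a*x^2 - b*x} = sup_x {(y-b)*x - a*x^2}
FOC: (y - b) - 2a*x = 0 => x* = (y - b)/(2a)
x* = (-5.5321 - 8)/(2*9) = -0.7518
f*(-5.5321) = (y-b)^2/(4a) = (-5.5321 - 8)^2/(4*9)
= 183.1177/36 = 5.0866


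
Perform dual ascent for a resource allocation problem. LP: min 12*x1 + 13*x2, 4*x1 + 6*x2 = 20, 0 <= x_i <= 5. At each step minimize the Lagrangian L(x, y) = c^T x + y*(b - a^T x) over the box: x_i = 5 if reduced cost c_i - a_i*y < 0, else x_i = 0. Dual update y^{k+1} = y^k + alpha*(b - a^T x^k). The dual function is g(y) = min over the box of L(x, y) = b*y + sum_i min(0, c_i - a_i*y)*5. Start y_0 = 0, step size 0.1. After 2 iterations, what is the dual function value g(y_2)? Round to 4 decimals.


Dual ascent for LP: min 12*x1 + 13*x2, 4*x1 + 6*x2 = 20, 0 <= x_i <= 5
Step 1: y^k = 0.0, reduced costs: (12.0, 13.0)
  x^k = (0.0, 0.0), subgradient = b - a^T x = 20.0
  y^{k+1} = 0.0 + 0.1*20.0 = 2.0
Step 2: y^k = 2.0, reduced costs: (4.0, 1.0)
  x^k = (0.0, 0.0), subgradient = b - a^T x = 20.0
  y^{k+1} = 2.0 + 0.1*20.0 = 4.0
Dual objective at y_2 = 4.0: reduced costs (-4.0, -11.0), box minimizer x = (5.0, 5.0)
g(y_2) = b*y + (c1 - a1*y)*x1 + (c2 - a2*y)*x2 = 20*4.0 + (-4.0)*5.0 + (-11.0)*5.0 = 80.0 - 20.0 - 55.0 = 5.0


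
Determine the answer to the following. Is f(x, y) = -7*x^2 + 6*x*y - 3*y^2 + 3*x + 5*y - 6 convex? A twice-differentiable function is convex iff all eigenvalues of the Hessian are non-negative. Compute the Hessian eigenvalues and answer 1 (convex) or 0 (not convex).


The Hessian of f(x,y) = -7*x^2 + 6*x*y - 3*y^2 + 3*x + 5*y - 6 is:
H = [[-14, 6], [6, -6]]
Trace = -14 - 6 = -20
Determinant = -14*-6 - (6)^2 = 48
Discriminant = (-20)^2 - 4*48 = 208.0
Eigenvalues: lambda_1 = -17.2111, lambda_2 = -2.7889
The function is not convex.

0


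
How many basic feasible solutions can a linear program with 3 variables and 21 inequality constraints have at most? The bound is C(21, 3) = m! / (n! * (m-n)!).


Each vertex corresponds to some choice of n active constraints out of m, so the number of vertices is at most C(m, n) = m! / (n!(m-n)!).
m = 21, n = 3
Numerator: 21 * 20 * 19
Denominator: 3! = 6
C(21, 3) = 1330


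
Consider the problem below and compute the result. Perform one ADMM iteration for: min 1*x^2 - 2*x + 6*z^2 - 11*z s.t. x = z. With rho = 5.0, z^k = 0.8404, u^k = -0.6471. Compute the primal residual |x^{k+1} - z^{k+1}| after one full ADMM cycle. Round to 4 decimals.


ADMM iteration with rho = 5.0, z^k = 0.8404, u^k = -0.6471
Step 1: x-update.
Minimize 1*x^2 - 2*x + (5.0/2)*(x - 0.8404 - 0.6471)^2
FOC: (2*1 + 5.0)*x = 2 + 5.0*(0.8404 + 0.6471)
x^{k+1} = 1.3482
Step 2: z-update.
Minimize 6*z^2 - 11*z + (5.0/2)*(1.3482 - z - 0.6471)^2
FOC: (2*6 + 5.0)*z = 11 + 5.0*(1.3482 - 0.6471)
z^{k+1} = 0.8533
Step 3: u-update.
u^{k+1} = -0.6471 + 1.3482 - 0.8533 = -0.1522
Step 4: Primal residual = |1.3482 - 0.8533| = 0.4949


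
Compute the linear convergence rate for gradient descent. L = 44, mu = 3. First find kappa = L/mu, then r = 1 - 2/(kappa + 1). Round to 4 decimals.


Step 1: Compute the condition number.
kappa = L/mu = 44/3 = 14.6667
Step 2: Compute the convergence rate.
r = 1 - 2/(kappa + 1) = 1 - 2*mu/(L + mu) = (L - mu)/(L + mu) = 41/47 = 0.8723


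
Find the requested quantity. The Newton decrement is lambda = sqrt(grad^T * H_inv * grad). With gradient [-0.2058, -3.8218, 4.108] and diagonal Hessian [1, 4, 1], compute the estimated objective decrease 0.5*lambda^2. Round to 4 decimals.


Step 1: H is diagonal, so H^(-1) * g = [-0.2058, -0.9555, 4.108].
Step 2: g^T H^(-1) g = sum_i g_i^2 / H_ii
  = (-0.2058)^2/1 + (-3.8218)^2/4 + (4.108)^2/1
  = 0.0424 + 3.6515 + 16.8757 = 20.5696
Step 3: Objective decrease = 0.5 * g^T H^(-1) g = 10.2848


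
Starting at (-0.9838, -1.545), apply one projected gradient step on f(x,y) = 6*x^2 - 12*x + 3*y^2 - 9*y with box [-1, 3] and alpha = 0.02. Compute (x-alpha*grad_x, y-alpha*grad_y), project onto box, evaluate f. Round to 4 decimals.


Step 1: Compute gradient at (-0.9838, -1.545).
grad_x = 2*6*-0.9838 - 12 = -23.8056
grad_y = 2*3*-1.545 - 9 = -18.27
Step 2: Gradient step.
x_raw = -0.9838 - 0.02*-23.8056 = -0.5077
y_raw = -1.545 - 0.02*-18.27 = -1.1796
Step 3: Project onto [-1, 3].
x_proj = clip(-0.5077) = -0.5077
y_proj = clip(-1.1796) = -1.0
Step 4: Evaluate f.
f(-0.5077, -1.0) = 19.6387


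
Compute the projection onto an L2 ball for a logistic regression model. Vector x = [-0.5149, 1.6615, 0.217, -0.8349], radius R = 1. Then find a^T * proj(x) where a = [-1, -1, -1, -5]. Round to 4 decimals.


Step 1: Compute ||x|| (intermediates to 6 decimals).
||x|| = sqrt((-0.5149)^2 + 1.6615^2 + 0.217^2 + (-0.8349)^2) = 1.94161
Step 2: Project.
Since ||x|| > R, scale = R/||x|| = 1/1.94161 = 0.515036, proj(x) = scale * x
proj(x) = [-0.265192, 0.855732, 0.111763, -0.430004]
Step 3: Dot product.
a^T * proj(x) = -1*(-0.265192) - 1*0.855732 - 1*0.111763 - 5*(-0.430004) = 1.4477


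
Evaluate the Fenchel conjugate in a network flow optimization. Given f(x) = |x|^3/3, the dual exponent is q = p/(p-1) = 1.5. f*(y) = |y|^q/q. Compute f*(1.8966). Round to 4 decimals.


The conjugate exponent q satisfies 1/p + 1/q = 1.
p = 3, so q = 3/(3 - 1) = 1.5
|y|^q = 1.8966^1.5 = 2.6119
f*(1.8966) = 2.6119 / 1.5 = 1.7413


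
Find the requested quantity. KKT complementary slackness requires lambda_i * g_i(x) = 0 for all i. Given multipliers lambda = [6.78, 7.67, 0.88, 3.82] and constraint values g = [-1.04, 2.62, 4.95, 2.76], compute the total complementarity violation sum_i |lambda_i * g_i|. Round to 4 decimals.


KKT complementary slackness check:
lambda_1 * g_1 = 6.78 * -1.04 = -7.0512
lambda_2 * g_2 = 7.67 * 2.62 = 20.0954
lambda_3 * g_3 = 0.88 * 4.95 = 4.356
lambda_4 * g_4 = 3.82 * 2.76 = 10.5432
Total violation = 7.0512 + 20.0954 + 4.356 + 10.5432 = 42.0458
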